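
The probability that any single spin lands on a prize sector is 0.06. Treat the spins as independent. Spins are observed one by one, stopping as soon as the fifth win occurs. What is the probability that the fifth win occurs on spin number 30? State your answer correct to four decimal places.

0.0039

Y = trial on which the fifth success occurs; negative binomial, r=5, p=0.06.
P(Y=30) = C(29,4) · p^5 · (1−p)^25
= 23751 · 7.776e-07 · 0.21291 = 0.003932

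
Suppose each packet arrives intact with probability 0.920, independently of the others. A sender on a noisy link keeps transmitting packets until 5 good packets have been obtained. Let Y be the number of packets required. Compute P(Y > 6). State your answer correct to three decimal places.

0.077

Needing more than 6 packets ⇔ fewer than 5 successes in the first 6. With X ~ Binomial(6, 0.92), P(Y > 6) = P(X ≤ 4).
  k=0: C(6,0)·0.92^0·0.08^6 = 0.00000
  k=1: C(6,1)·0.92^1·0.08^5 = 0.00002
  k=2: C(6,2)·0.92^2·0.08^4 = 0.00052
  k=3: C(6,3)·0.92^3·0.08^3 = 0.00797
  k=4: C(6,4)·0.92^4·0.08^2 = 0.06877
P(X ≤ 4) = 0.07729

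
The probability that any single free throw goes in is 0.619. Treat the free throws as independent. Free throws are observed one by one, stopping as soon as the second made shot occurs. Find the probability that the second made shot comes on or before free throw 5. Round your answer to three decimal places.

Finishing within 5 free throws ⇔ at least 2 successes in the first 5. With X ~ Binomial(5, 0.619), P(Y ≤ 5) = 1 − P(X ≤ 1).
  k=0: C(5,0)·0.619^0·0.381^5 = 0.00803
  k=1: C(5,1)·0.619^1·0.381^4 = 0.06522
1 − 0.07325 = 0.92675

0.927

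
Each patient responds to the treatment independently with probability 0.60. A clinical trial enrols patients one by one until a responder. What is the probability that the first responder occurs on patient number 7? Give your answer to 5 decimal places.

Geometric (trials to first success), p = 0.60.
P(Y = 7) = (1−p)^6 · p = 0.004096 · 0.60 = 0.0024576

0.00246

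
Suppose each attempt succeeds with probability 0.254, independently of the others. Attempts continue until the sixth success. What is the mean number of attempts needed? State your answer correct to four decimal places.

Y = total attempts until the sixth success; negative binomial with r=6, p=0.254.
E[Y] = r / p = 6 / 0.254 = 23.622047

23.6220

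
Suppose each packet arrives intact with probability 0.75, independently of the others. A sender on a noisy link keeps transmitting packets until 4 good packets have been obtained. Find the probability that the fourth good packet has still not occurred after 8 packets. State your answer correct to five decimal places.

0.02730

Needing more than 8 packets ⇔ fewer than 4 successes in the first 8. With X ~ Binomial(8, 0.75), P(Y > 8) = P(X ≤ 3).
  k=0: C(8,0)·0.75^0·0.25^8 = 0.0000153
  k=1: C(8,1)·0.75^1·0.25^7 = 0.0003662
  k=2: C(8,2)·0.75^2·0.25^6 = 0.0038452
  k=3: C(8,3)·0.75^3·0.25^5 = 0.0230713
P(X ≤ 3) = 0.0272980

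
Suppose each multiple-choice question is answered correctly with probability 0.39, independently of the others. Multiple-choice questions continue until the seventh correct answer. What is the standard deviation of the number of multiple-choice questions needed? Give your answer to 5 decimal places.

Y = total multiple-choice questions until the seventh success; negative binomial with r=7, p=0.39.
SD(Y) = √[r(1−p)/p²] = √(28.0736358) = 5.2984560

5.29846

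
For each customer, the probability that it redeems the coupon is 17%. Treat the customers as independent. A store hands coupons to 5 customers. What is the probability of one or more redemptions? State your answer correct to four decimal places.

0.6061

P(at least one) = 1 − P(none) = 1 − (1 − 0.17)^5
= 1 − 0.393904 = 0.606096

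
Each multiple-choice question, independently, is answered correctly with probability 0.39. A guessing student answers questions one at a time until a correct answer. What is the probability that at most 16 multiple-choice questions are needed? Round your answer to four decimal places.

Y = number of multiple-choice questions to the first success; geometric, p = 0.39.
P(Y ≤ 16) = 1 − (1−p)^16 = 1 − 0.000368 = 0.999632

0.9996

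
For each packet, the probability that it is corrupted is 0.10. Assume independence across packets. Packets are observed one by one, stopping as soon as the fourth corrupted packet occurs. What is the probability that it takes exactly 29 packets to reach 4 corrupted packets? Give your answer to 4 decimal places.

0.0235

Y = trial on which the fourth success occurs; negative binomial, r=4, p=0.10.
P(Y=29) = C(28,3) · p^4 · (1−p)^25
= 3276 · 0.0001 · 0.07179 = 0.023518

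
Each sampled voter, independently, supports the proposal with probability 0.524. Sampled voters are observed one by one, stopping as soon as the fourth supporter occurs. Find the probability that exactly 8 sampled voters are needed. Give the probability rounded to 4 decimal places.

0.1355

Y = trial on which the fourth success occurs; negative binomial, r=4, p=0.524.
P(Y=8) = C(7,3) · p^4 · (1−p)^4
= 35 · 0.075392 · 0.051337 = 0.135463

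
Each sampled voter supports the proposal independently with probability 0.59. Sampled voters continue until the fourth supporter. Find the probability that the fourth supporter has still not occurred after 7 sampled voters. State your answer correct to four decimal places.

0.3094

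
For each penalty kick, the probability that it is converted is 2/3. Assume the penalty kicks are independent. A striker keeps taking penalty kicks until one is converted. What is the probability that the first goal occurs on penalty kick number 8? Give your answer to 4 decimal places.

0.0003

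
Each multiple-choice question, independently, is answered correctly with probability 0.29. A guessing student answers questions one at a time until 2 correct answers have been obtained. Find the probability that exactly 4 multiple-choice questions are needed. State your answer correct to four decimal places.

0.1272

Y = trial on which the second success occurs; negative binomial, r=2, p=0.29.
P(Y=4) = C(3,1) · p^2 · (1−p)^2
= 3 · 0.0841 · 0.5041 = 0.127184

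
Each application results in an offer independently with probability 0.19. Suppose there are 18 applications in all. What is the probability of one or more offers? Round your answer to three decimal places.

P(at least one) = 1 − P(none) = 1 − (1 − 0.19)^18
= 1 − 0.02253 = 0.97747

0.977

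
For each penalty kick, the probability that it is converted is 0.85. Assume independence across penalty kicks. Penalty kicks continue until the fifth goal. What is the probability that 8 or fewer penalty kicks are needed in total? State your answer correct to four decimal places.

0.9786

Finishing within 8 penalty kicks ⇔ at least 5 successes in the first 8. With X ~ Binomial(8, 0.85), P(Y ≤ 8) = 1 − P(X ≤ 4).
  k=0: C(8,0)·0.85^0·0.15^8 = 0.000000
  k=1: C(8,1)·0.85^1·0.15^7 = 0.000012
  k=2: C(8,2)·0.85^2·0.15^6 = 0.000230
  k=3: C(8,3)·0.85^3·0.15^5 = 0.002612
  k=4: C(8,4)·0.85^4·0.15^4 = 0.018499
1 − 0.021352 = 0.978648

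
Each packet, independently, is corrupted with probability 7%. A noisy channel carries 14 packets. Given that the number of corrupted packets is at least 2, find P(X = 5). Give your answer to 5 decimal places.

X ~ Binomial(14, 0.07). Want P(X=5 | X≥2) = P(X=5) / P(X≥2).
P(X=5) = C(14,5)·0.07^5·0.93^9 = 0.0017511
P(X≥2) = 1 − 0.3620439 − 0.3815087 = 0.2564474
Ratio = 0.0017511 / 0.2564474 = 0.0068281

0.00683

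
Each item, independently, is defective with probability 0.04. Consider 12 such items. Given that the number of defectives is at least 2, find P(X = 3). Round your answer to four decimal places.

X ~ Binomial(12, 0.04). Want P(X=3 | X≥2) = P(X=3) / P(X≥2).
P(X=3) = C(12,3)·0.04^3·0.96^9 = 0.009751
P(X≥2) = 1 − 0.612710 − 0.306355 = 0.080935
Ratio = 0.009751 / 0.080935 = 0.120477

0.1205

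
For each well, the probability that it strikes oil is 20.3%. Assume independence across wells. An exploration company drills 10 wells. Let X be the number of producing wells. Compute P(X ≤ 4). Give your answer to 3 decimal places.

X ~ Binomial(10, 0.203); P(X ≤ 4) = Σ C(10,k) p^k (1−p)^(10−k) over k:
  k=0: C(10,0)·0.203^0·0.797^10 = 0.10341
  k=1: C(10,1)·0.203^1·0.797^9 = 0.26340
  k=2: C(10,2)·0.203^2·0.797^8 = 0.30191
  k=3: C(10,3)·0.203^3·0.797^7 = 0.20506
  k=4: C(10,4)·0.203^4·0.797^6 = 0.09140
Total = 0.96518

0.965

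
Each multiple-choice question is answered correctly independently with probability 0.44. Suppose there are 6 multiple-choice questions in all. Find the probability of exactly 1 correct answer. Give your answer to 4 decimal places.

0.1454

X ~ Binomial(n=6, p=0.44).
P(X=1) = C(6,1) · p^1 · (1−p)^5
= 6 · 0.44 · 0.055073 = 0.145393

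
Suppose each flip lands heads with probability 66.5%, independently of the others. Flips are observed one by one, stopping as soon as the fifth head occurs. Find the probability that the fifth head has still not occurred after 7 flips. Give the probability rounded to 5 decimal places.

Needing more than 7 flips ⇔ fewer than 5 successes in the first 7. With X ~ Binomial(7, 0.665), P(Y > 7) = P(X ≤ 4).
  k=0: C(7,0)·0.665^0·0.335^7 = 0.0004735
  k=1: C(7,1)·0.665^1·0.335^6 = 0.0065794
  k=2: C(7,2)·0.665^2·0.335^5 = 0.0391820
  k=3: C(7,3)·0.665^3·0.335^4 = 0.1296320
  k=4: C(7,4)·0.665^4·0.335^3 = 0.2573292
P(X ≤ 4) = 0.4331961

0.43320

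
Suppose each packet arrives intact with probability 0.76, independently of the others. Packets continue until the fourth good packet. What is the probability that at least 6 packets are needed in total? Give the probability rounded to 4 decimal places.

0.3461

Needing more than 5 packets ⇔ fewer than 4 successes in the first 5. With X ~ Binomial(5, 0.76), P(Y > 5) = P(X ≤ 3).
  k=0: C(5,0)·0.76^0·0.24^5 = 0.000796
  k=1: C(5,1)·0.76^1·0.24^4 = 0.012607
  k=2: C(5,2)·0.76^2·0.24^3 = 0.079847
  k=3: C(5,3)·0.76^3·0.24^2 = 0.252850
P(X ≤ 3) = 0.346101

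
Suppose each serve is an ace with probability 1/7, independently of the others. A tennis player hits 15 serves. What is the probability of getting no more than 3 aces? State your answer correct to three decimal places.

0.844

X ~ Binomial(15, 0.142857); P(X ≤ 3) = Σ C(15,k) p^k (1−p)^(15−k) over k:
  k=0: C(15,0)·0.142857^0·0.857143^15 = 0.09904
  k=1: C(15,1)·0.142857^1·0.857143^14 = 0.24759
  k=2: C(15,2)·0.142857^2·0.857143^13 = 0.28886
  k=3: C(15,3)·0.142857^3·0.857143^12 = 0.20862
Total = 0.84411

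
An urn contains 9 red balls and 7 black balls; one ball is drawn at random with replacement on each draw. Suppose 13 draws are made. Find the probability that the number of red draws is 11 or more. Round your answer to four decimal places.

0.0329

X ~ Binomial(13, 0.5625); P(X ≥ 11) = Σ C(13,k) p^k (1−p)^(13−k) over k:
  k=11: C(13,11)·0.5625^11·0.4375^2 = 0.026632
  k=12: C(13,12)·0.5625^12·0.4375^1 = 0.005707
  k=13: C(13,13)·0.5625^13·0.4375^0 = 0.000564
Total = 0.032903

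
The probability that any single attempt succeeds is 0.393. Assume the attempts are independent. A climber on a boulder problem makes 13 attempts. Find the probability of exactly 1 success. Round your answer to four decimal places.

0.0128

X ~ Binomial(n=13, p=0.393).
P(X=1) = C(13,1) · p^1 · (1−p)^12
= 13 · 0.393 · 0.0025019 = 0.012782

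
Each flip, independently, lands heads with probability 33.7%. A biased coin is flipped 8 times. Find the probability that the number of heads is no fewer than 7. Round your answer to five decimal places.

X ~ Binomial(8, 0.337); P(X ≥ 7) = Σ C(8,k) p^k (1−p)^(8−k) over k:
  k=7: C(8,7)·0.337^7·0.663^1 = 0.0026183
  k=8: C(8,8)·0.337^8·0.663^0 = 0.0001664
Total = 0.0027846

0.00278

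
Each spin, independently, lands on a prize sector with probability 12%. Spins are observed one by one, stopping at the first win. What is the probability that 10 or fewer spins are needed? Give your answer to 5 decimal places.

Y = number of spins to the first success; geometric, p = 0.12.
P(Y ≤ 10) = 1 − (1−p)^10 = 1 − 0.2785010 = 0.7214990

0.72150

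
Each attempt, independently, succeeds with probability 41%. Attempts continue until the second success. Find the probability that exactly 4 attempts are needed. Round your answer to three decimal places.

0.176

Y = trial on which the second success occurs; negative binomial, r=2, p=0.41.
P(Y=4) = C(3,1) · p^2 · (1−p)^2
= 3 · 0.1681 · 0.3481 = 0.17555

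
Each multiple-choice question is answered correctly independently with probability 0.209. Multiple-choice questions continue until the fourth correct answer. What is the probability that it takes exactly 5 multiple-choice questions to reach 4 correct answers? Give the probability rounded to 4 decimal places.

Y = trial on which the fourth success occurs; negative binomial, r=4, p=0.209.
P(Y=5) = C(4,3) · p^4 · (1−p)^1
= 4 · 0.001908 · 0.791 = 0.006037

0.0060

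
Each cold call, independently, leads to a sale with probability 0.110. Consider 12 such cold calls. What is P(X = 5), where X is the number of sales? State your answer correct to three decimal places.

X ~ Binomial(n=12, p=0.11).
P(X=5) = C(12,5) · p^5 · (1−p)^7
= 792 · 1.6105e-05 · 0.44231 = 0.00564

0.006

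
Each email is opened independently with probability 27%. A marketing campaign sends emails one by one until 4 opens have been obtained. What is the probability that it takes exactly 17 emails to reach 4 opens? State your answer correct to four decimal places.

Y = trial on which the fourth success occurs; negative binomial, r=4, p=0.27.
P(Y=17) = C(16,3) · p^4 · (1−p)^13
= 560 · 0.0053144 · 0.016718 = 0.049755

0.0498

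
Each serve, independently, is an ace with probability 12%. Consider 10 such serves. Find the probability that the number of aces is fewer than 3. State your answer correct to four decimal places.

0.8913

X ~ Binomial(10, 0.12); P(X ≤ 2) = Σ C(10,k) p^k (1−p)^(10−k) over k:
  k=0: C(10,0)·0.12^0·0.88^10 = 0.278501
  k=1: C(10,1)·0.12^1·0.88^9 = 0.379774
  k=2: C(10,2)·0.12^2·0.88^8 = 0.233043
Total = 0.891318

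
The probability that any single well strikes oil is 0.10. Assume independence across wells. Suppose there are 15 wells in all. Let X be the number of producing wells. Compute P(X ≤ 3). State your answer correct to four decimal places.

X ~ Binomial(15, 0.10); P(X ≤ 3) = Σ C(15,k) p^k (1−p)^(15−k) over k:
  k=0: C(15,0)·0.10^0·0.90^15 = 0.205891
  k=1: C(15,1)·0.10^1·0.90^14 = 0.343152
  k=2: C(15,2)·0.10^2·0.90^13 = 0.266896
  k=3: C(15,3)·0.10^3·0.90^12 = 0.128505
Total = 0.944444

0.9444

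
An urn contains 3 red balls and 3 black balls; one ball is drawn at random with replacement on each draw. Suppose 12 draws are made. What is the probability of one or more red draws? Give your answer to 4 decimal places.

P(at least one) = 1 − P(none) = 1 − (1 − 0.50)^12
= 1 − 0.000244 = 0.999756

0.9998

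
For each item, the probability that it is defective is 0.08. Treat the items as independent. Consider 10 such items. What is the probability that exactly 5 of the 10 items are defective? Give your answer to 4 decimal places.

0.0005

X ~ Binomial(n=10, p=0.08).
P(X=5) = C(10,5) · p^5 · (1−p)^5
= 252 · 3.2768e-06 · 0.65908 = 0.000544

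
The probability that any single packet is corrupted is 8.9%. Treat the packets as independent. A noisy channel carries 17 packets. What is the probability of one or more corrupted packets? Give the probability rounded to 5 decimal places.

0.79497

P(at least one) = 1 − P(none) = 1 − (1 − 0.089)^17
= 1 − 0.2050276 = 0.7949724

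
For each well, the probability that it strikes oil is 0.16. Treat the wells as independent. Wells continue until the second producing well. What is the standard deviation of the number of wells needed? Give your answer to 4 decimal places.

Y = total wells until the second success; negative binomial with r=2, p=0.16.
SD(Y) = √[r(1−p)/p²] = √(65.625000) = 8.100926

8.1009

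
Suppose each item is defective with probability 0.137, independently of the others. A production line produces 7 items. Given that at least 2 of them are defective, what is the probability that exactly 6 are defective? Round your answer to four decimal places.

0.0002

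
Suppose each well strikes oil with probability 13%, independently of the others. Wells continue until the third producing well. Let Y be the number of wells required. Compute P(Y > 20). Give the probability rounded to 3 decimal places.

0.508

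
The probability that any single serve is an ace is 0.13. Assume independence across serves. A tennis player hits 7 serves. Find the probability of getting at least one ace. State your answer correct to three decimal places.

0.623

P(at least one) = 1 − P(none) = 1 − (1 − 0.13)^7
= 1 − 0.37725 = 0.62275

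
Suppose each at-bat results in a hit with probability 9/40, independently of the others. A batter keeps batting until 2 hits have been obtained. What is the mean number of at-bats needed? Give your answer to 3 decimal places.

8.889

Y = total at-bats until the second success; negative binomial with r=2, p=0.225.
E[Y] = r / p = 2 / 0.225 = 8.88889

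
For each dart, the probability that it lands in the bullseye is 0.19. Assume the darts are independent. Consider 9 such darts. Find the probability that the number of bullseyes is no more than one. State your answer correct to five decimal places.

X ~ Binomial(9, 0.19); P(X ≤ 1) = Σ C(9,k) p^k (1−p)^(9−k) over k:
  k=0: C(9,0)·0.19^0·0.81^9 = 0.1500946
  k=1: C(9,1)·0.19^1·0.81^8 = 0.3168665
Total = 0.4669611

0.46696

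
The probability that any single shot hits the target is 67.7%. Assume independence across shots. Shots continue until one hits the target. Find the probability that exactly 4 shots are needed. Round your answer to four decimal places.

0.0228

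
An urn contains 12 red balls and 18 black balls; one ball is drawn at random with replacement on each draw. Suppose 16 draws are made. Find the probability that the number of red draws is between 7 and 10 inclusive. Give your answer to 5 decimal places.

0.45368

X ~ Binomial(16, 0.40); P(7 ≤ X ≤ 10) = Σ C(16,k) p^k (1−p)^(16−k) over k:
  k=7: C(16,7)·0.40^7·0.60^9 = 0.1888892
  k=8: C(16,8)·0.40^8·0.60^8 = 0.1416669
  k=9: C(16,9)·0.40^9·0.60^7 = 0.0839508
  k=10: C(16,10)·0.40^10·0.60^6 = 0.0391770
Total = 0.4536840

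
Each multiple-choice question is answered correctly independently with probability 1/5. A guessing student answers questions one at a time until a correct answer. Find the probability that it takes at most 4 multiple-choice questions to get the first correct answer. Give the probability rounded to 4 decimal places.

0.5904

Y = number of multiple-choice questions to the first success; geometric, p = 0.20.
P(Y ≤ 4) = 1 − (1−p)^4 = 1 − 0.409600 = 0.590400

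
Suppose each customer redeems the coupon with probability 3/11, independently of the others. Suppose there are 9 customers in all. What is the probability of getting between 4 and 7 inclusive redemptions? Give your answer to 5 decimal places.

0.21045

X ~ Binomial(9, 0.272727); P(4 ≤ X ≤ 7) = Σ C(9,k) p^k (1−p)^(9−k) over k:
  k=4: C(9,4)·0.272727^4·0.727273^5 = 0.1418311
  k=5: C(9,5)·0.272727^5·0.727273^4 = 0.0531866
  k=6: C(9,6)·0.272727^6·0.727273^3 = 0.0132967
  k=7: C(9,7)·0.272727^7·0.727273^2 = 0.0021370
Total = 0.2104513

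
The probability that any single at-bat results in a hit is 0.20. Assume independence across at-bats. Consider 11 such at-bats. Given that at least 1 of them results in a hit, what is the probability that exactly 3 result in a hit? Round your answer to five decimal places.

X ~ Binomial(11, 0.20). Want P(X=3 | X≥1) = P(X=3) / P(X≥1).
P(X=3) = C(11,3)·0.20^3·0.80^8 = 0.2214593
P(X≥1) = 1 − 0.0858993 = 0.9141007
Ratio = 0.2214593 / 0.9141007 = 0.2422701

0.24227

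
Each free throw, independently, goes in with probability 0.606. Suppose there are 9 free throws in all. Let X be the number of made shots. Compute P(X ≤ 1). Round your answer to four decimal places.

0.0034

X ~ Binomial(9, 0.606); P(X ≤ 1) = Σ C(9,k) p^k (1−p)^(9−k) over k:
  k=0: C(9,0)·0.606^0·0.394^9 = 0.000229
  k=1: C(9,1)·0.606^1·0.394^8 = 0.003167
Total = 0.003396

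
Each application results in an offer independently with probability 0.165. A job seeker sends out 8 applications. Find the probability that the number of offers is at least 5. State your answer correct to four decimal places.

0.0044

X ~ Binomial(8, 0.165); P(X ≥ 5) = Σ C(8,k) p^k (1−p)^(8−k) over k:
  k=5: C(8,5)·0.165^5·0.835^3 = 0.003987
  k=6: C(8,6)·0.165^6·0.835^2 = 0.000394
  k=7: C(8,7)·0.165^7·0.835^1 = 0.000022
  k=8: C(8,8)·0.165^8·0.835^0 = 0.000001
Total = 0.004404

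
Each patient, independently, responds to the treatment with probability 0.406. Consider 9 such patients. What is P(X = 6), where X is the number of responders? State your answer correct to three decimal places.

0.079

X ~ Binomial(n=9, p=0.406).
P(X=6) = C(9,6) · p^6 · (1−p)^3
= 84 · 0.0044787 · 0.20958 = 0.07885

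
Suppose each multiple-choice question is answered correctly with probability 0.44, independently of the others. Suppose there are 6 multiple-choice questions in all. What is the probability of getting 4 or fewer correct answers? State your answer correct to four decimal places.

X ~ Binomial(6, 0.44); P(X ≤ 4) = Σ C(6,k) p^k (1−p)^(6−k) over k:
  k=0: C(6,0)·0.44^0·0.56^6 = 0.030841
  k=1: C(6,1)·0.44^1·0.56^5 = 0.145393
  k=2: C(6,2)·0.44^2·0.56^4 = 0.285594
  k=3: C(6,3)·0.44^3·0.56^3 = 0.299193
  k=4: C(6,4)·0.44^4·0.56^2 = 0.176310
Total = 0.937332

0.9373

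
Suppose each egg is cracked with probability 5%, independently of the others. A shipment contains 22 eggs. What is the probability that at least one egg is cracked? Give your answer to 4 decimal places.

P(at least one) = 1 − P(none) = 1 − (1 − 0.05)^22
= 1 − 0.323534 = 0.676466

0.6765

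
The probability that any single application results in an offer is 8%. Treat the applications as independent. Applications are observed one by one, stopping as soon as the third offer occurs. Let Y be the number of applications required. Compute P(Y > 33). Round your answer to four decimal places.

Needing more than 33 applications ⇔ fewer than 3 successes in the first 33. With X ~ Binomial(33, 0.08), P(Y > 33) = P(X ≤ 2).
  k=0: C(33,0)·0.08^0·0.92^33 = 0.063826
  k=1: C(33,1)·0.08^1·0.92^32 = 0.183153
  k=2: C(33,2)·0.08^2·0.92^31 = 0.254822
P(X ≤ 2) = 0.501801

0.5018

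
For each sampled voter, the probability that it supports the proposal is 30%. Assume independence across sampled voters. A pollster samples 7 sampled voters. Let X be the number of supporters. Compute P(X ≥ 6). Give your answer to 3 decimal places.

0.004

X ~ Binomial(7, 0.30); P(X ≥ 6) = Σ C(7,k) p^k (1−p)^(7−k) over k:
  k=6: C(7,6)·0.30^6·0.70^1 = 0.00357
  k=7: C(7,7)·0.30^7·0.70^0 = 0.00022
Total = 0.00379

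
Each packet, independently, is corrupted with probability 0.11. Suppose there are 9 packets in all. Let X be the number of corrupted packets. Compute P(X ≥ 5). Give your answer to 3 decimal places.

X ~ Binomial(9, 0.11); P(X ≥ 5) = Σ C(9,k) p^k (1−p)^(9−k) over k:
  k=5: C(9,5)·0.11^5·0.89^4 = 0.00127
  k=6: C(9,6)·0.11^6·0.89^3 = 0.00010
  k=7: C(9,7)·0.11^7·0.89^2 = 0.00001
  k=8: C(9,8)·0.11^8·0.89^1 = 0.00000
  k=9: C(9,9)·0.11^9·0.89^0 = 0.00000
Total = 0.00138

0.001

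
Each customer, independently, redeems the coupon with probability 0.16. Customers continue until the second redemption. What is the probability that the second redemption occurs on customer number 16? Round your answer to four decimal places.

0.0334

Y = trial on which the second success occurs; negative binomial, r=2, p=0.16.
P(Y=16) = C(15,1) · p^2 · (1−p)^14
= 15 · 0.0256 · 0.087078 = 0.033438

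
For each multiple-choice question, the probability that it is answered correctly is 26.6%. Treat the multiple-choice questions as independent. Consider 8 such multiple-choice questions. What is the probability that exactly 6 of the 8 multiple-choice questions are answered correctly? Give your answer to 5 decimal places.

X ~ Binomial(n=8, p=0.266).
P(X=6) = C(8,6) · p^6 · (1−p)^2
= 28 · 0.00035423 · 0.53876 = 0.0053437

0.00534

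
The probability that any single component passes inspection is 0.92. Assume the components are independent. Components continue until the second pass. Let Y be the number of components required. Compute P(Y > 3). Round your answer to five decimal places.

Needing more than 3 components ⇔ fewer than 2 successes in the first 3. With X ~ Binomial(3, 0.92), P(Y > 3) = P(X ≤ 1).
  k=0: C(3,0)·0.92^0·0.08^3 = 0.0005120
  k=1: C(3,1)·0.92^1·0.08^2 = 0.0176640
P(X ≤ 1) = 0.0181760

0.01818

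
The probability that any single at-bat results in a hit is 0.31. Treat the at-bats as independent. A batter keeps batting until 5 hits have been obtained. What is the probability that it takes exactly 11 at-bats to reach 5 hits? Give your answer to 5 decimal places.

Y = trial on which the fifth success occurs; negative binomial, r=5, p=0.31.
P(Y=11) = C(10,4) · p^5 · (1−p)^6
= 210 · 0.0028629 · 0.10792 = 0.0648817

0.06488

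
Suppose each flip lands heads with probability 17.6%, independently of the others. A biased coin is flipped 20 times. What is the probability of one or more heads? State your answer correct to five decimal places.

P(at least one) = 1 − P(none) = 1 − (1 − 0.176)^20
= 1 − 0.0208230 = 0.9791770

0.97918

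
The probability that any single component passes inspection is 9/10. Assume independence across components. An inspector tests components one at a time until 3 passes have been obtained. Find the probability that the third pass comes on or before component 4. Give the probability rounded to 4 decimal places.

Finishing within 4 components ⇔ at least 3 successes in the first 4. With X ~ Binomial(4, 0.90), P(Y ≤ 4) = 1 − P(X ≤ 2).
  k=0: C(4,0)·0.90^0·0.10^4 = 0.000100
  k=1: C(4,1)·0.90^1·0.10^3 = 0.003600
  k=2: C(4,2)·0.90^2·0.10^2 = 0.048600
1 − 0.052300 = 0.947700

0.9477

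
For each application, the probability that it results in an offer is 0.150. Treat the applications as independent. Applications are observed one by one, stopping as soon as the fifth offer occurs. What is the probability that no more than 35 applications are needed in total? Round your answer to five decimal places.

Finishing within 35 applications ⇔ at least 5 successes in the first 35. With X ~ Binomial(35, 0.15), P(Y ≤ 35) = 1 − P(X ≤ 4).
  k=0: C(35,0)·0.15^0·0.85^35 = 0.0033858
  k=1: C(35,1)·0.15^1·0.85^34 = 0.0209123
  k=2: C(35,2)·0.15^2·0.85^33 = 0.0627370
  k=3: C(35,3)·0.15^3·0.85^32 = 0.1217837
  k=4: C(35,4)·0.15^4·0.85^31 = 0.1719299
1 − 0.3807487 = 0.6192513

0.61925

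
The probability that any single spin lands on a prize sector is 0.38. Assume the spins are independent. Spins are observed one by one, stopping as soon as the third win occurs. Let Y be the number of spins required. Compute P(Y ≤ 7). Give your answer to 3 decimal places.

0.536

Finishing within 7 spins ⇔ at least 3 successes in the first 7. With X ~ Binomial(7, 0.38), P(Y ≤ 7) = 1 − P(X ≤ 2).
  k=0: C(7,0)·0.38^0·0.62^7 = 0.03522
  k=1: C(7,1)·0.38^1·0.62^6 = 0.15109
  k=2: C(7,2)·0.38^2·0.62^5 = 0.27781
1 − 0.46411 = 0.53589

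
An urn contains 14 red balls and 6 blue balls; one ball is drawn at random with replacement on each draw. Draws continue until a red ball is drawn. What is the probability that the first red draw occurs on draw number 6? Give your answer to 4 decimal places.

0.0017

Geometric (trials to first success), p = 0.70.
P(Y = 6) = (1−p)^5 · p = 0.00243 · 0.70 = 0.001701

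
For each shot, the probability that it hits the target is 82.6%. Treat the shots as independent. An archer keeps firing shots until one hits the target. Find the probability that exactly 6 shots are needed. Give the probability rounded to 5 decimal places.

0.00013

Geometric (trials to first success), p = 0.826.
P(Y = 6) = (1−p)^5 · p = 0.00015949 · 0.826 = 0.0001317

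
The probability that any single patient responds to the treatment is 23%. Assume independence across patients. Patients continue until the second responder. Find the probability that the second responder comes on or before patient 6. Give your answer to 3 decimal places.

0.418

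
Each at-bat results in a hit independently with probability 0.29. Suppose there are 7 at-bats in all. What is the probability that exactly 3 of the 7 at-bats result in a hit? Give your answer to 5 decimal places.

0.21692

X ~ Binomial(n=7, p=0.29).
P(X=3) = C(7,3) · p^3 · (1−p)^4
= 35 · 0.024389 · 0.25412 = 0.2169179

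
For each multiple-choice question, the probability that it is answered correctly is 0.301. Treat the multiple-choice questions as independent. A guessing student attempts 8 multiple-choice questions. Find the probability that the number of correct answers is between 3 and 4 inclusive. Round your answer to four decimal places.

X ~ Binomial(8, 0.301); P(3 ≤ X ≤ 4) = Σ C(8,k) p^k (1−p)^(8−k) over k:
  k=3: C(8,3)·0.301^3·0.699^5 = 0.254843
  k=4: C(8,4)·0.301^4·0.699^4 = 0.137174
Total = 0.392018

0.3920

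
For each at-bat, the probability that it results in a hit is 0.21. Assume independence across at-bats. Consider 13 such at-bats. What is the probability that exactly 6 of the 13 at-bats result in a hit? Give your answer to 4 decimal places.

0.0283

X ~ Binomial(n=13, p=0.21).
P(X=6) = C(13,6) · p^6 · (1−p)^7
= 1716 · 8.5766e-05 · 0.19204 = 0.028263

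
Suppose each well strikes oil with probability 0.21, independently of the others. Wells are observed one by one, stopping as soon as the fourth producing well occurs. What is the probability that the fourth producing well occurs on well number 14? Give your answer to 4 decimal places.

Y = trial on which the fourth success occurs; negative binomial, r=4, p=0.21.
P(Y=14) = C(13,3) · p^4 · (1−p)^10
= 286 · 0.0019448 · 0.094683 = 0.052664

0.0527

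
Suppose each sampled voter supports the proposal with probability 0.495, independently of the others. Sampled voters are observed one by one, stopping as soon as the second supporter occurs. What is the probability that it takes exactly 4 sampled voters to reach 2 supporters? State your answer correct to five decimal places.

0.18746

Y = trial on which the second success occurs; negative binomial, r=2, p=0.495.
P(Y=4) = C(3,1) · p^2 · (1−p)^2
= 3 · 0.24502 · 0.25503 = 0.1874625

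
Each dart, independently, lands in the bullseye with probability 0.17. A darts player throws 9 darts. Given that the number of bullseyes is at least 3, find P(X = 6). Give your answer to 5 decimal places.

X ~ Binomial(9, 0.17). Want P(X=6 | X≥3) = P(X=6) / P(X≥3).
P(X=6) = C(9,6)·0.17^6·0.83^3 = 0.0011593
P(X≥3) = 1 − 0.1869403 − 0.3446007 − 0.2823235 = 0.1861356
Ratio = 0.0011593 / 0.1861356 = 0.0062284

0.00623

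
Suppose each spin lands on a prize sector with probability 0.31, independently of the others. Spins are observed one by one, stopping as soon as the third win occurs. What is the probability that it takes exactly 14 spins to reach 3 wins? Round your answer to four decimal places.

0.0392

Y = trial on which the third success occurs; negative binomial, r=3, p=0.31.
P(Y=14) = C(13,2) · p^3 · (1−p)^11
= 78 · 0.029791 · 0.016879 = 0.039221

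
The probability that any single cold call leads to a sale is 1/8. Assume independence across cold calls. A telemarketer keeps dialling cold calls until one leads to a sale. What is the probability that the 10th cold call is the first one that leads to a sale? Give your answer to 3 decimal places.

Geometric (trials to first success), p = 0.125.
P(Y = 10) = (1−p)^9 · p = 0.30066 · 0.125 = 0.03758

0.038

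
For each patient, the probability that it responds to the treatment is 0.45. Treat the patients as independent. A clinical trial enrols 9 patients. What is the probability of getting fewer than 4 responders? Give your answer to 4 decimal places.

X ~ Binomial(9, 0.45); P(X ≤ 3) = Σ C(9,k) p^k (1−p)^(9−k) over k:
  k=0: C(9,0)·0.45^0·0.55^9 = 0.004605
  k=1: C(9,1)·0.45^1·0.55^8 = 0.033912
  k=2: C(9,2)·0.45^2·0.55^7 = 0.110986
  k=3: C(9,3)·0.45^3·0.55^6 = 0.211881
Total = 0.361385

0.3614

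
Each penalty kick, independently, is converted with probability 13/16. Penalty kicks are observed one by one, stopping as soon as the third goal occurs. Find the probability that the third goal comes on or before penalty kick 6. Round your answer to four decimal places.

0.9866

Finishing within 6 penalty kicks ⇔ at least 3 successes in the first 6. With X ~ Binomial(6, 0.8125), P(Y ≤ 6) = 1 − P(X ≤ 2).
  k=0: C(6,0)·0.8125^0·0.1875^6 = 0.000043
  k=1: C(6,1)·0.8125^1·0.1875^5 = 0.001130
  k=2: C(6,2)·0.8125^2·0.1875^4 = 0.012239
1 − 0.013412 = 0.986588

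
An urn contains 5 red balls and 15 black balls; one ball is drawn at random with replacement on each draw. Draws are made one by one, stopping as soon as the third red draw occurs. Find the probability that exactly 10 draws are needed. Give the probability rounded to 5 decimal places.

0.07508

Y = trial on which the third success occurs; negative binomial, r=3, p=0.25.
P(Y=10) = C(9,2) · p^3 · (1−p)^7
= 36 · 0.015625 · 0.13348 = 0.0750847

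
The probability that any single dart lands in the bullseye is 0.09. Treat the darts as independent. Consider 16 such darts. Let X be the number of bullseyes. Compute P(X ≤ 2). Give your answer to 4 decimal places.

X ~ Binomial(16, 0.09); P(X ≤ 2) = Σ C(16,k) p^k (1−p)^(16−k) over k:
  k=0: C(16,0)·0.09^0·0.91^16 = 0.221137
  k=1: C(16,1)·0.09^1·0.91^15 = 0.349932
  k=2: C(16,2)·0.09^2·0.91^14 = 0.259565
Total = 0.830634

0.8306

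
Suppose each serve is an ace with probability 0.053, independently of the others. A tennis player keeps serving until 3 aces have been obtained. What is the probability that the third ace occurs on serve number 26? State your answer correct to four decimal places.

0.0128

Y = trial on which the third success occurs; negative binomial, r=3, p=0.053.
P(Y=26) = C(25,2) · p^3 · (1−p)^23
= 300 · 0.00014888 · 0.28579 = 0.012764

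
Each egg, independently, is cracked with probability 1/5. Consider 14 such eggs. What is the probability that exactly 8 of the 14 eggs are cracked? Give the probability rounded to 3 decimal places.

0.002

X ~ Binomial(n=14, p=0.20).
P(X=8) = C(14,8) · p^8 · (1−p)^6
= 3003 · 2.56e-06 · 0.26214 = 0.00202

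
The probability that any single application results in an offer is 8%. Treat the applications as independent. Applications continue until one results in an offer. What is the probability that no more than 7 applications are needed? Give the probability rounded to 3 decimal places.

Y = number of applications to the first success; geometric, p = 0.08.
P(Y ≤ 7) = 1 − (1−p)^7 = 1 − 0.55785 = 0.44215

0.442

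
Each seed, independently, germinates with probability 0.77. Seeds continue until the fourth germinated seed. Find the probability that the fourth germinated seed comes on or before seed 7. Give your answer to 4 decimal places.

0.9464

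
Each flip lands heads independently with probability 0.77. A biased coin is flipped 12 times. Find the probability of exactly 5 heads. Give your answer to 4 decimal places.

X ~ Binomial(n=12, p=0.77).
P(X=5) = C(12,5) · p^5 · (1−p)^7
= 792 · 0.27068 · 3.4048e-05 = 0.007299

0.0073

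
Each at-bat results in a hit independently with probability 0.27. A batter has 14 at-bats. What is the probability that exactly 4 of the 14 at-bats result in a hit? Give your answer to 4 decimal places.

X ~ Binomial(n=14, p=0.27).
P(X=4) = C(14,4) · p^4 · (1−p)^10
= 1001 · 0.0053144 · 0.042976 = 0.228622

0.2286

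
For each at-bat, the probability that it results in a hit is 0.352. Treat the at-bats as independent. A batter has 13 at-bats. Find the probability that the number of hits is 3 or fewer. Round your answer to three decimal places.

0.273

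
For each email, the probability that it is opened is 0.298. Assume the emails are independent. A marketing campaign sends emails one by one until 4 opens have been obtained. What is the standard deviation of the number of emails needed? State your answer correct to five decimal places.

Y = total emails until the fourth success; negative binomial with r=4, p=0.298.
SD(Y) = √[r(1−p)/p²] = √(31.6201973) = 5.6231839

5.62318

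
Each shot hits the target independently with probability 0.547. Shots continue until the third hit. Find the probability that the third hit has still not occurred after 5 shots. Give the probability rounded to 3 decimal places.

0.412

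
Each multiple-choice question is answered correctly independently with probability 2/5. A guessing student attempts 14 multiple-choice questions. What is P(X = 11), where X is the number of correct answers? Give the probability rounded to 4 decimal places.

0.0033

X ~ Binomial(n=14, p=0.40).
P(X=11) = C(14,11) · p^11 · (1−p)^3
= 364 · 4.1943e-05 · 0.216 = 0.003298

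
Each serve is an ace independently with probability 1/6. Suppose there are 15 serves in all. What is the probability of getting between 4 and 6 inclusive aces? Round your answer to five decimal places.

X ~ Binomial(15, 0.166667); P(4 ≤ X ≤ 6) = Σ C(15,k) p^k (1−p)^(15−k) over k:
  k=4: C(15,4)·0.166667^4·0.833333^11 = 0.1417535
  k=5: C(15,5)·0.166667^5·0.833333^10 = 0.0623716
  k=6: C(15,6)·0.166667^6·0.833333^9 = 0.0207905
Total = 0.2249156

0.22492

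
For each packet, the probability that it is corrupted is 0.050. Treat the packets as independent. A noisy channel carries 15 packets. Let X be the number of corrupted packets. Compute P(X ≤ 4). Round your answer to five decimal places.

X ~ Binomial(15, 0.05); P(X ≤ 4) = Σ C(15,k) p^k (1−p)^(15−k) over k:
  k=0: C(15,0)·0.05^0·0.95^15 = 0.4632912
  k=1: C(15,1)·0.05^1·0.95^14 = 0.3657562
  k=2: C(15,2)·0.05^2·0.95^13 = 0.1347523
  k=3: C(15,3)·0.05^3·0.95^12 = 0.0307330
  k=4: C(15,4)·0.05^4·0.95^11 = 0.0048526
Total = 0.9993853

0.99939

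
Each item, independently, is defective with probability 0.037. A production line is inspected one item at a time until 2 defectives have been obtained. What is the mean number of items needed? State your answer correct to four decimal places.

54.0541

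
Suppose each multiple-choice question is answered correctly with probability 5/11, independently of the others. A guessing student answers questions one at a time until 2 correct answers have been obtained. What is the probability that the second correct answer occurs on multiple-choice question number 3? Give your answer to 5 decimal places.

0.22539

Y = trial on which the second success occurs; negative binomial, r=2, p=0.454545.
P(Y=3) = C(2,1) · p^2 · (1−p)^1
= 2 · 0.20661 · 0.54545 = 0.2253944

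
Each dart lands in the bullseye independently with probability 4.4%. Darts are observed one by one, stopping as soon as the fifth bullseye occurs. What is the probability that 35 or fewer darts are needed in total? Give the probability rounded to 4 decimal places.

0.0178

Finishing within 35 darts ⇔ at least 5 successes in the first 35. With X ~ Binomial(35, 0.044), P(Y ≤ 35) = 1 − P(X ≤ 4).
  k=0: C(35,0)·0.044^0·0.956^35 = 0.207027
  k=1: C(35,1)·0.044^1·0.956^34 = 0.333495
  k=2: C(35,2)·0.044^2·0.956^33 = 0.260935
  k=3: C(35,3)·0.044^3·0.956^32 = 0.132105
  k=4: C(35,4)·0.044^4·0.956^31 = 0.048641
1 − 0.982203 = 0.017797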